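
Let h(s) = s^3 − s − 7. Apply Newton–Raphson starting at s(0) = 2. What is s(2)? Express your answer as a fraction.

33651/16126

h'(s) = 3s^2 − 1.
h(2) = −1, h'(2) = 11, so s(1) = 2 − (−1)/11 = 23/11.
h(23/11) = 67/1331, h'(23/11) = 1466/121, so s(2) = (23/11) − (67/1331)/(1466/121) = 33651/16126.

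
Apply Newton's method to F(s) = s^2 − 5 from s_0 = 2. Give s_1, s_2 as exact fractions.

s_1 = 9/4, s_2 = 161/72

F'(s) = 2s.
F(2) = −1, F'(2) = 4, so s_1 = 2 − (−1)/4 = 9/4.
F(9/4) = 1/16, F'(9/4) = 9/2, so s_2 = (9/4) − (1/16)/(9/2) = 161/72.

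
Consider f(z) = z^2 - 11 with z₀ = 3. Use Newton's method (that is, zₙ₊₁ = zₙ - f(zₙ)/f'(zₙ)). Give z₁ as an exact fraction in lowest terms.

f'(z) = 2z.
f(3) = -2, f'(3) = 6, so z₁ = 3 - (-2)/6 = 10/3.

10/3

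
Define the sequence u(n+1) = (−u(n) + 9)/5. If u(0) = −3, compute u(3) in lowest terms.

u(1) = (−(−3) + 9)/5 = 12/5.
u(2) = (−(12/5) + 9)/5 = 33/25.
u(3) = (−(33/25) + 9)/5 = 192/125.

192/125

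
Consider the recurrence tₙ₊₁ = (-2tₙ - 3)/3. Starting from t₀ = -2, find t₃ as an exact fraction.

-5/27

t₁ = (-2·(-2) - 3)/3 = 1/3.
t₂ = (-2·(1/3) - 3)/3 = -11/9.
t₃ = (-2·(-11/9) - 3)/3 = -5/27.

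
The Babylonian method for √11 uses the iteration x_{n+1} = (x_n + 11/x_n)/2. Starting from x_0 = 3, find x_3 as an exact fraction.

x_1 = (3 + 11/3)/2 = 10/3.
x_2 = (10/3 + 11/(10/3))/2 = 199/60.
x_3 = (199/60 + 11/(199/60))/2 = 79201/23880.

79201/23880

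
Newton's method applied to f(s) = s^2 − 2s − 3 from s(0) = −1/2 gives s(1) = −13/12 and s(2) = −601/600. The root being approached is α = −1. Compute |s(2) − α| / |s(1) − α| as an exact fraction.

s(1) − α = −13/12 − (−1) = −13/12 + 1 = −1/12, so |s(1) − α| = 1/12.
s(2) − α = −601/600 − (−1) = −601/600 + 1 = −1/600, so |s(2) − α| = 1/600.
Ratio = (1/600) / (1/12) = 1/50.

1/50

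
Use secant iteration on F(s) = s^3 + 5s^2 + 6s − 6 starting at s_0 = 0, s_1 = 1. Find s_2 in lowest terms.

F(0) = −6, F(1) = 6. s_2 = 1 − 6·(1 − 0)/(6 − (−6)) = 1/2.

1/2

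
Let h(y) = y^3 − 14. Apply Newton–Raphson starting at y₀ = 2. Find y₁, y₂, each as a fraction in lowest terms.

y₁ = 5/2, y₂ = 181/75

h'(y) = 3y^2.
h(2) = −6, h'(2) = 12, so y₁ = 2 − (−6)/12 = 5/2.
h(5/2) = 13/8, h'(5/2) = 75/4, so y₂ = (5/2) − (13/8)/(75/4) = 181/75.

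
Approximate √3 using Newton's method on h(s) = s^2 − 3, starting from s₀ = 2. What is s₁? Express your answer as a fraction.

h'(s) = 2s.
h(2) = 1, h'(2) = 4, so s₁ = 2 − 1/4 = 7/4.

7/4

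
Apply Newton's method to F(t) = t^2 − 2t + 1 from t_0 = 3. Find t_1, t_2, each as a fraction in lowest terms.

F'(t) = 2t − 2.
F(3) = 4, F'(3) = 4, so t_1 = 3 − 4/4 = 2.
F(2) = 1, F'(2) = 2, so t_2 = 2 − 1/2 = 3/2.

t_1 = 2, t_2 = 3/2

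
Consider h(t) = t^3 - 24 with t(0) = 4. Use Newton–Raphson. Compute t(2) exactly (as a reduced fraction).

h'(t) = 3t^2.
h(4) = 40, h'(4) = 48, so t(1) = 4 - 40/48 = 19/6.
h(19/6) = 1675/216, h'(19/6) = 361/12, so t(2) = (19/6) - (1675/216)/(361/12) = 9451/3249.

9451/3249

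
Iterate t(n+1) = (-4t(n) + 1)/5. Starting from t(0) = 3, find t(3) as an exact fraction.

t(1) = (-4·3 + 1)/5 = -11/5.
t(2) = (-4·(-11/5) + 1)/5 = 49/25.
t(3) = (-4·(49/25) + 1)/5 = -171/125.

-171/125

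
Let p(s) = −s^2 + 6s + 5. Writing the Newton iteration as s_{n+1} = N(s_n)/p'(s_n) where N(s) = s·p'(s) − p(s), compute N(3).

−14

p'(s) = −2s + 6.
N(s) = s·p'(s) − p(s) = s·(−2s + 6) − (−s^2 + 6s + 5) = −s^2 − 5.
N(3) = −14.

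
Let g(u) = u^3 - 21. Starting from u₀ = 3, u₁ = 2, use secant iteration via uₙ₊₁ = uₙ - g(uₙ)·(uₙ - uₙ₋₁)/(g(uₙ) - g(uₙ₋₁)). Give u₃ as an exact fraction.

g(3) = 6, g(2) = -13. u₂ = 2 - (-13)·(2 - 3)/((-13) - 6) = 51/19.
g(2) = -13, g(51/19) = -11388/6859. u₃ = (51/19) - (-11388/6859)·((51/19) - 2)/((-11388/6859) - (-13)) = 16659/5983.

16659/5983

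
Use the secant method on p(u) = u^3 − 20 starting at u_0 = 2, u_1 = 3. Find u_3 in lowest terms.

p(2) = −12, p(3) = 7. u_2 = 3 − 7·(3 − 2)/(7 − (−12)) = 50/19.
p(3) = 7, p(50/19) = −12180/6859. u_3 = (50/19) − (−12180/6859)·((50/19) − 3)/((−12180/6859) − 7) = 23270/8599.

23270/8599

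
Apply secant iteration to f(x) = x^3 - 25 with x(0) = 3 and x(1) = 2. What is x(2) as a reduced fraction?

f(3) = 2, f(2) = -17. x(2) = 2 - (-17)·(2 - 3)/((-17) - 2) = 55/19.

55/19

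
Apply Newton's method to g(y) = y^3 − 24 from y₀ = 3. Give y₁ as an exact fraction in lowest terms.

26/9

g'(y) = 3y^2.
g(3) = 3, g'(3) = 27, so y₁ = 3 − 3/27 = 26/9.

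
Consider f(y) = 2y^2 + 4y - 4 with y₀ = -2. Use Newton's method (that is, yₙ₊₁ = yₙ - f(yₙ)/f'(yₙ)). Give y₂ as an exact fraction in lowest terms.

-11/4

f'(y) = 4y + 4.
f(-2) = -4, f'(-2) = -4, so y₁ = (-2) - (-4)/(-4) = -3.
f(-3) = 2, f'(-3) = -8, so y₂ = (-3) - 2/(-8) = -11/4.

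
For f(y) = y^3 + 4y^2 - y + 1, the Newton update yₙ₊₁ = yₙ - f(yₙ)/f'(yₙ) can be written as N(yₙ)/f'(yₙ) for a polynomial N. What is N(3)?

89

f'(y) = 3y^2 + 8y - 1.
N(y) = y·f'(y) - f(y) = y·(3y^2 + 8y - 1) - (y^3 + 4y^2 - y + 1) = 2y^3 + 4y^2 - 1.
N(3) = 89.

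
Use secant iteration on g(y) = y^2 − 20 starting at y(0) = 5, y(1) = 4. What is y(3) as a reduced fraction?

85/19

g(5) = 5, g(4) = −4. y(2) = 4 − (−4)·(4 − 5)/((−4) − 5) = 40/9.
g(4) = −4, g(40/9) = −20/81. y(3) = (40/9) − (−20/81)·((40/9) − 4)/((−20/81) − (−4)) = 85/19.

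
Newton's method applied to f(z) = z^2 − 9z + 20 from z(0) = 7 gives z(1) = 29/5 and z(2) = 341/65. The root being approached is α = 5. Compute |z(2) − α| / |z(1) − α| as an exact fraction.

4/13

z(1) − α = 29/5 − 5 = 4/5, so |z(1) − α| = 4/5.
z(2) − α = 341/65 − 5 = 16/65, so |z(2) − α| = 16/65.
Ratio = (16/65) / (4/5) = 4/13.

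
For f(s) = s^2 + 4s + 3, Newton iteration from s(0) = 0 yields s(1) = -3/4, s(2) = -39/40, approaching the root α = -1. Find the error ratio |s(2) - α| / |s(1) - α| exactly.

s(1) - α = -3/4 - (-1) = -3/4 + 1 = 1/4, so |s(1) - α| = 1/4.
s(2) - α = -39/40 - (-1) = -39/40 + 1 = 1/40, so |s(2) - α| = 1/40.
Ratio = (1/40) / (1/4) = 1/10.

1/10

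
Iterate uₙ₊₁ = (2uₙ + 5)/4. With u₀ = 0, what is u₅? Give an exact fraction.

u₁ = (2·0 + 5)/4 = 5/4.
u₂ = (2·(5/4) + 5)/4 = 15/8.
u₃ = (2·(15/8) + 5)/4 = 35/16.
u₄ = (2·(35/16) + 5)/4 = 75/32.
u₅ = (2·(75/32) + 5)/4 = 155/64.

155/64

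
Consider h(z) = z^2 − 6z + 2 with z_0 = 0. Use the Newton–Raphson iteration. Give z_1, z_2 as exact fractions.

z_1 = 1/3, z_2 = 17/48

h'(z) = 2z − 6.
h(0) = 2, h'(0) = −6, so z_1 = 0 − 2/(−6) = 1/3.
h(1/3) = 1/9, h'(1/3) = −16/3, so z_2 = (1/3) − (1/9)/(−16/3) = 17/48.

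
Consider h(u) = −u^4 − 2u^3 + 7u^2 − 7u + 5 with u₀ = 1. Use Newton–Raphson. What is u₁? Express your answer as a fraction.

5/3

h'(u) = −4u^3 − 6u^2 + 14u − 7.
h(1) = 2, h'(1) = −3, so u₁ = 1 − 2/(−3) = 5/3.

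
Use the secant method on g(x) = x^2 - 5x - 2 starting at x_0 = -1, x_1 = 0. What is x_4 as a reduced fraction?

-51/137

g(-1) = 4, g(0) = -2. x_2 = 0 - (-2)·(0 - (-1))/((-2) - 4) = -1/3.
g(0) = -2, g(-1/3) = -2/9. x_3 = (-1/3) - (-2/9)·((-1/3) - 0)/((-2/9) - (-2)) = -3/8.
g(-1/3) = -2/9, g(-3/8) = 1/64. x_4 = (-3/8) - (1/64)·((-3/8) - (-1/3))/((1/64) - (-2/9)) = -51/137.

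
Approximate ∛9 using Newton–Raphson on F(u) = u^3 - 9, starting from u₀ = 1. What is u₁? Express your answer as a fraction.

11/3

F'(u) = 3u^2.
F(1) = -8, F'(1) = 3, so u₁ = 1 - (-8)/3 = 11/3.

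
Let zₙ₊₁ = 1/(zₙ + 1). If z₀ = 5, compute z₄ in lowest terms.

13/20

z₁ = 1/(5 + 1) = 1/6.
z₂ = 1/(1/6 + 1) = 6/7.
z₃ = 1/(6/7 + 1) = 7/13.
z₄ = 1/(7/13 + 1) = 13/20.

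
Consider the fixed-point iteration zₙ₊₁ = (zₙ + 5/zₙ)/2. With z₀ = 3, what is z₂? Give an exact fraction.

z₁ = (3 + 5/3)/2 = 7/3.
z₂ = (7/3 + 5/(7/3))/2 = 47/21.

47/21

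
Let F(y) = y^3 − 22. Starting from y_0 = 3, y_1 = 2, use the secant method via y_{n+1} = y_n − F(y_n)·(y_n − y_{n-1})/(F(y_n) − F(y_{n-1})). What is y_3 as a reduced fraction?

F(3) = 5, F(2) = −14. y_2 = 2 − (−14)·(2 − 3)/((−14) − 5) = 52/19.
F(2) = −14, F(52/19) = −10290/6859. y_3 = (52/19) − (−10290/6859)·((52/19) − 2)/((−10290/6859) − (−14)) = 8651/3062.

8651/3062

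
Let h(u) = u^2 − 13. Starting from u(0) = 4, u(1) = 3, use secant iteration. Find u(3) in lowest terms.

83/23

h(4) = 3, h(3) = −4. u(2) = 3 − (−4)·(3 − 4)/((−4) − 3) = 25/7.
h(3) = −4, h(25/7) = −12/49. u(3) = (25/7) − (−12/49)·((25/7) − 3)/((−12/49) − (−4)) = 83/23.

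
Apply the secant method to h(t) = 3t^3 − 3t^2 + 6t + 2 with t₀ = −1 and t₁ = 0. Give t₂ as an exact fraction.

−1/6

h(−1) = −10, h(0) = 2. t₂ = 0 − 2·(0 − (−1))/(2 − (−10)) = −1/6.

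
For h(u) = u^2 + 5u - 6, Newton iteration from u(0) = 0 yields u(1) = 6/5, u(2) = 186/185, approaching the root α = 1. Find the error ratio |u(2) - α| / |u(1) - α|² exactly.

5/37

u(1) - α = 6/5 - 1 = 1/5, so |u(1) - α| = 1/5.
u(2) - α = 186/185 - 1 = 1/185, so |u(2) - α| = 1/185.
|u(1) - α|² = 1/25.
Ratio = (1/185) / (1/25) = 5/37.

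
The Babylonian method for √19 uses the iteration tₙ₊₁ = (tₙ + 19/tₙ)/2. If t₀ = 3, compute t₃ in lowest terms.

t₁ = (3 + 19/3)/2 = 14/3.
t₂ = (14/3 + 19/(14/3))/2 = 367/84.
t₃ = (367/84 + 19/(367/84))/2 = 268753/61656.

268753/61656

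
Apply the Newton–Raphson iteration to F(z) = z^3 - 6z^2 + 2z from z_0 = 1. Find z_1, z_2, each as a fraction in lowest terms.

F'(z) = 3z^2 - 12z + 2.
F(1) = -3, F'(1) = -7, so z_1 = 1 - (-3)/(-7) = 4/7.
F(4/7) = -216/343, F'(4/7) = -190/49, so z_2 = (4/7) - (-216/343)/(-190/49) = 272/665.

z_1 = 4/7, z_2 = 272/665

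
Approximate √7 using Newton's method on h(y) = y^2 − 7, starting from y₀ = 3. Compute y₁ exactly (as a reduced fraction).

8/3

h'(y) = 2y.
h(3) = 2, h'(3) = 6, so y₁ = 3 − 2/6 = 8/3.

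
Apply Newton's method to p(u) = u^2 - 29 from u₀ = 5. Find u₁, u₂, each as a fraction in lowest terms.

p'(u) = 2u.
p(5) = -4, p'(5) = 10, so u₁ = 5 - (-4)/10 = 27/5.
p(27/5) = 4/25, p'(27/5) = 54/5, so u₂ = (27/5) - (4/25)/(54/5) = 727/135.

u₁ = 27/5, u₂ = 727/135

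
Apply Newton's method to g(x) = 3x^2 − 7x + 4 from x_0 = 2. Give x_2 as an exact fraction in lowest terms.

92/65

g'(x) = 6x − 7.
g(2) = 2, g'(2) = 5, so x_1 = 2 − 2/5 = 8/5.
g(8/5) = 12/25, g'(8/5) = 13/5, so x_2 = (8/5) − (12/25)/(13/5) = 92/65.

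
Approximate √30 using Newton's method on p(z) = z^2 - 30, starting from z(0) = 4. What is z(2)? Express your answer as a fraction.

p'(z) = 2z.
p(4) = -14, p'(4) = 8, so z(1) = 4 - (-14)/8 = 23/4.
p(23/4) = 49/16, p'(23/4) = 23/2, so z(2) = (23/4) - (49/16)/(23/2) = 1009/184.

1009/184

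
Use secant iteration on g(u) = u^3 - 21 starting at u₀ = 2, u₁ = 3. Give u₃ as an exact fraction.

g(2) = -13, g(3) = 6. u₂ = 3 - 6·(3 - 2)/(6 - (-13)) = 51/19.
g(3) = 6, g(51/19) = -11388/6859. u₃ = (51/19) - (-11388/6859)·((51/19) - 3)/((-11388/6859) - 6) = 8035/2919.

8035/2919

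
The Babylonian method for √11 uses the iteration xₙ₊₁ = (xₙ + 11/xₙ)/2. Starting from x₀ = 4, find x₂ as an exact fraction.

x₁ = (4 + 11/4)/2 = 27/8.
x₂ = (27/8 + 11/(27/8))/2 = 1433/432.

1433/432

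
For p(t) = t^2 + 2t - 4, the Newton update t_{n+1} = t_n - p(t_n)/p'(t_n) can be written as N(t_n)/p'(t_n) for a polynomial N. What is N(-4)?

20

p'(t) = 2t + 2.
N(t) = t·p'(t) - p(t) = t·(2t + 2) - (t^2 + 2t - 4) = t^2 + 4.
N(-4) = 20.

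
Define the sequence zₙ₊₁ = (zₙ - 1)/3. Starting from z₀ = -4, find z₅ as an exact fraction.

-125/243

z₁ = ((-4) - 1)/3 = -5/3.
z₂ = ((-5/3) - 1)/3 = -8/9.
z₃ = ((-8/9) - 1)/3 = -17/27.
z₄ = ((-17/27) - 1)/3 = -44/81.
z₅ = ((-44/81) - 1)/3 = -125/243.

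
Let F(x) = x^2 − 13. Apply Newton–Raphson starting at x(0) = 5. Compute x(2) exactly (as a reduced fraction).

F'(x) = 2x.
F(5) = 12, F'(5) = 10, so x(1) = 5 − 12/10 = 19/5.
F(19/5) = 36/25, F'(19/5) = 38/5, so x(2) = (19/5) − (36/25)/(38/5) = 343/95.

343/95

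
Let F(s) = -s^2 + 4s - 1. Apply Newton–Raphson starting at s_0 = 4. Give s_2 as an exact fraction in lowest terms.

209/56

F'(s) = -2s + 4.
F(4) = -1, F'(4) = -4, so s_1 = 4 - (-1)/(-4) = 15/4.
F(15/4) = -1/16, F'(15/4) = -7/2, so s_2 = (15/4) - (-1/16)/(-7/2) = 209/56.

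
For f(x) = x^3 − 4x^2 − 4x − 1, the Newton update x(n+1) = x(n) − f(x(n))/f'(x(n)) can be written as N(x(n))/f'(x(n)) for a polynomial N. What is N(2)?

1

f'(x) = 3x^2 − 8x − 4.
N(x) = x·f'(x) − f(x) = x·(3x^2 − 8x − 4) − (x^3 − 4x^2 − 4x − 1) = 2x^3 − 4x^2 + 1.
N(2) = 1.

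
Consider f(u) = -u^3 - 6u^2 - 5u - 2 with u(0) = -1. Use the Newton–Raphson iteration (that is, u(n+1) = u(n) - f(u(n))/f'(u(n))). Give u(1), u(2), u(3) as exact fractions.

u(1) = -1/2, u(2) = 3, u(3) = 53/34

f'(u) = -3u^2 - 12u - 5.
f(-1) = -2, f'(-1) = 4, so u(1) = (-1) - (-2)/4 = -1/2.
f(-1/2) = -7/8, f'(-1/2) = 1/4, so u(2) = (-1/2) - (-7/8)/(1/4) = 3.
f(3) = -98, f'(3) = -68, so u(3) = 3 - (-98)/(-68) = 53/34.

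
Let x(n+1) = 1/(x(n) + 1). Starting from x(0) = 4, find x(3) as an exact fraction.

6/11

x(1) = 1/(4 + 1) = 1/5.
x(2) = 1/(1/5 + 1) = 5/6.
x(3) = 1/(5/6 + 1) = 6/11.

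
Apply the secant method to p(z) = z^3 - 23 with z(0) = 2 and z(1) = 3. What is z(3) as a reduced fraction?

25793/9079

p(2) = -15, p(3) = 4. z(2) = 3 - 4·(3 - 2)/(4 - (-15)) = 53/19.
p(3) = 4, p(53/19) = -8880/6859. z(3) = (53/19) - (-8880/6859)·((53/19) - 3)/((-8880/6859) - 4) = 25793/9079.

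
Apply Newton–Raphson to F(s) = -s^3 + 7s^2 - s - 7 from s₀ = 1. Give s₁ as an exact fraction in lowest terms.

F'(s) = -3s^2 + 14s - 1.
F(1) = -2, F'(1) = 10, so s₁ = 1 - (-2)/10 = 6/5.

6/5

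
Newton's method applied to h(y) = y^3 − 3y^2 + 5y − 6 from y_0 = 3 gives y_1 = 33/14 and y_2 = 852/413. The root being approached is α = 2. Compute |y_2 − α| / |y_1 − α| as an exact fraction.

y_1 − α = 33/14 − 2 = 5/14, so |y_1 − α| = 5/14.
y_2 − α = 852/413 − 2 = 26/413, so |y_2 − α| = 26/413.
Ratio = (26/413) / (5/14) = 52/295.

52/295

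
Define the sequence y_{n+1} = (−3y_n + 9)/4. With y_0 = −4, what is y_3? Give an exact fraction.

y_1 = (−3·(−4) + 9)/4 = 21/4.
y_2 = (−3·(21/4) + 9)/4 = −27/16.
y_3 = (−3·(−27/16) + 9)/4 = 225/64.

225/64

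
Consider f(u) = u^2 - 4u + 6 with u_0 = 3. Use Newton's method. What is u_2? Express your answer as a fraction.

f'(u) = 2u - 4.
f(3) = 3, f'(3) = 2, so u_1 = 3 - 3/2 = 3/2.
f(3/2) = 9/4, f'(3/2) = -1, so u_2 = (3/2) - (9/4)/(-1) = 15/4.

15/4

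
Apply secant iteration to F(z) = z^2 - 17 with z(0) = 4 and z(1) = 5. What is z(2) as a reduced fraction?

F(4) = -1, F(5) = 8. z(2) = 5 - 8·(5 - 4)/(8 - (-1)) = 37/9.

37/9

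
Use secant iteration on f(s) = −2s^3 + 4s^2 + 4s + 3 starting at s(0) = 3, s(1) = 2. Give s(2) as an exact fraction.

39/14

f(3) = −3, f(2) = 11. s(2) = 2 − 11·(2 − 3)/(11 − (−3)) = 39/14.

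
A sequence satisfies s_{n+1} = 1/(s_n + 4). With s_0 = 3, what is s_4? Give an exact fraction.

123/521

s_1 = 1/(3 + 4) = 1/7.
s_2 = 1/(1/7 + 4) = 7/29.
s_3 = 1/(7/29 + 4) = 29/123.
s_4 = 1/(29/123 + 4) = 123/521.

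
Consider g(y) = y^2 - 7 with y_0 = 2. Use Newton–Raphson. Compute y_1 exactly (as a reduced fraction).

11/4

g'(y) = 2y.
g(2) = -3, g'(2) = 4, so y_1 = 2 - (-3)/4 = 11/4.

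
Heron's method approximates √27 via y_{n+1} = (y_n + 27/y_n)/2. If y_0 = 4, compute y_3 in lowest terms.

y_1 = (4 + 27/4)/2 = 43/8.
y_2 = (43/8 + 27/(43/8))/2 = 3577/688.
y_3 = (3577/688 + 27/(3577/688))/2 = 25575217/4921952.

25575217/4921952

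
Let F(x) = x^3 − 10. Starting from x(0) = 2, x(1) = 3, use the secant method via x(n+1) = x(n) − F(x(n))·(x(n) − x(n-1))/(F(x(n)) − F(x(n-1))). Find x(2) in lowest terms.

40/19

F(2) = −2, F(3) = 17. x(2) = 3 − 17·(3 − 2)/(17 − (−2)) = 40/19.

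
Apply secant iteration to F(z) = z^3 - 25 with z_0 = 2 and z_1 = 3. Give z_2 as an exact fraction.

F(2) = -17, F(3) = 2. z_2 = 3 - 2·(3 - 2)/(2 - (-17)) = 55/19.

55/19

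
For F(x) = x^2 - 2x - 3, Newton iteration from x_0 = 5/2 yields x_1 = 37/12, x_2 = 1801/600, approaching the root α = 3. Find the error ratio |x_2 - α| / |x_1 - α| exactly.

1/50

x_1 - α = 37/12 - 3 = 1/12, so |x_1 - α| = 1/12.
x_2 - α = 1801/600 - 3 = 1/600, so |x_2 - α| = 1/600.
Ratio = (1/600) / (1/12) = 1/50.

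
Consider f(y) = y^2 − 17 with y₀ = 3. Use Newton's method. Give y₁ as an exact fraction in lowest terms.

f'(y) = 2y.
f(3) = −8, f'(3) = 6, so y₁ = 3 − (−8)/6 = 13/3.

13/3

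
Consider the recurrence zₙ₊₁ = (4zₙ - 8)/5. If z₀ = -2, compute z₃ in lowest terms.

z₁ = (4·(-2) - 8)/5 = -16/5.
z₂ = (4·(-16/5) - 8)/5 = -104/25.
z₃ = (4·(-104/25) - 8)/5 = -616/125.

-616/125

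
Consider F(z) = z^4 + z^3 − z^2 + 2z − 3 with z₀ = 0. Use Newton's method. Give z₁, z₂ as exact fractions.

z₁ = 3/2, z₂ = 33/28

F'(z) = 4z^3 + 3z^2 − 2z + 2.
F(0) = −3, F'(0) = 2, so z₁ = 0 − (−3)/2 = 3/2.
F(3/2) = 99/16, F'(3/2) = 77/4, so z₂ = (3/2) − (99/16)/(77/4) = 33/28.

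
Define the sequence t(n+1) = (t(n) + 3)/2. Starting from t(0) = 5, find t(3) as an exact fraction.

t(1) = (5 + 3)/2 = 4.
t(2) = (4 + 3)/2 = 7/2.
t(3) = ((7/2) + 3)/2 = 13/4.

13/4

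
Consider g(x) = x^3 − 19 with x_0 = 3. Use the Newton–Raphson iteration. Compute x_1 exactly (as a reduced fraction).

73/27

g'(x) = 3x^2.
g(3) = 8, g'(3) = 27, so x_1 = 3 − 8/27 = 73/27.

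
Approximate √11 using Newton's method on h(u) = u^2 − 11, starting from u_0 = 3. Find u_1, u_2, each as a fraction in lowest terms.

h'(u) = 2u.
h(3) = −2, h'(3) = 6, so u_1 = 3 − (−2)/6 = 10/3.
h(10/3) = 1/9, h'(10/3) = 20/3, so u_2 = (10/3) − (1/9)/(20/3) = 199/60.

u_1 = 10/3, u_2 = 199/60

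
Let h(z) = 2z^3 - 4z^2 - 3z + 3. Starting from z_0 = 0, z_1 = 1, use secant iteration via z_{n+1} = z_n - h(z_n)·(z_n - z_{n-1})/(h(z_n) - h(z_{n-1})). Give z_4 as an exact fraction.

h(0) = 3, h(1) = -2. z_2 = 1 - (-2)·(1 - 0)/((-2) - 3) = 3/5.
h(1) = -2, h(3/5) = 24/125. z_3 = (3/5) - (24/125)·((3/5) - 1)/((24/125) - (-2)) = 87/137.
h(3/5) = 24/125, h(87/137) = -15456/2571353. z_4 = (87/137) - (-15456/2571353)·((87/137) - (3/5))/((-15456/2571353) - (24/125)) = 560401/883951.

560401/883951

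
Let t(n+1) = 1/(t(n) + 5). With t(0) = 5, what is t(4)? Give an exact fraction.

t(1) = 1/(5 + 5) = 1/10.
t(2) = 1/(1/10 + 5) = 10/51.
t(3) = 1/(10/51 + 5) = 51/265.
t(4) = 1/(51/265 + 5) = 265/1376.

265/1376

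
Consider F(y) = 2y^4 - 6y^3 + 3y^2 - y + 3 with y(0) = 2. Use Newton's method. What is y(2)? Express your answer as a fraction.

186/71

F'(y) = 8y^3 - 18y^2 + 6y - 1.
F(2) = -3, F'(2) = 3, so y(1) = 2 - (-3)/3 = 3.
F(3) = 27, F'(3) = 71, so y(2) = 3 - 27/71 = 186/71.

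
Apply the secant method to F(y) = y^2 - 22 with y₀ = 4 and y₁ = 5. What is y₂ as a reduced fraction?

F(4) = -6, F(5) = 3. y₂ = 5 - 3·(5 - 4)/(3 - (-6)) = 14/3.

14/3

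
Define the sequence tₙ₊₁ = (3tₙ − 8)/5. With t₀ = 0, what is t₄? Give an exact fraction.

−2176/625

t₁ = (3·0 − 8)/5 = −8/5.
t₂ = (3·(−8/5) − 8)/5 = −64/25.
t₃ = (3·(−64/25) − 8)/5 = −392/125.
t₄ = (3·(−392/125) − 8)/5 = −2176/625.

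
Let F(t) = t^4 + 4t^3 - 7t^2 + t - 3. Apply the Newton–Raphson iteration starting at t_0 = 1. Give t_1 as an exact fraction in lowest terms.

F'(t) = 4t^3 + 12t^2 - 14t + 1.
F(1) = -4, F'(1) = 3, so t_1 = 1 - (-4)/3 = 7/3.

7/3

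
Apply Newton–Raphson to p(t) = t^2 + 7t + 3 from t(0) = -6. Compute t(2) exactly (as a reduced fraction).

p'(t) = 2t + 7.
p(-6) = -3, p'(-6) = -5, so t(1) = (-6) - (-3)/(-5) = -33/5.
p(-33/5) = 9/25, p'(-33/5) = -31/5, so t(2) = (-33/5) - (9/25)/(-31/5) = -1014/155.

-1014/155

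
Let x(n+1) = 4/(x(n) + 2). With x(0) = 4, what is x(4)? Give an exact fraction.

14/11

x(1) = 4/(4 + 2) = 2/3.
x(2) = 4/(2/3 + 2) = 3/2.
x(3) = 4/(3/2 + 2) = 8/7.
x(4) = 4/(8/7 + 2) = 14/11.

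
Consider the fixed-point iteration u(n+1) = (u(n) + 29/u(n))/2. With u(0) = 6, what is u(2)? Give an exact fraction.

u(1) = (6 + 29/6)/2 = 65/12.
u(2) = (65/12 + 29/(65/12))/2 = 8401/1560.

8401/1560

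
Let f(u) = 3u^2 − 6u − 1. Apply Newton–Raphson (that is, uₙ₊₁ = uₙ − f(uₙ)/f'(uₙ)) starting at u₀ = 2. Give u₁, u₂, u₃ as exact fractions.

u₁ = 13/6, u₂ = 181/84, u₃ = 35113/16296

f'(u) = 6u − 6.
f(2) = −1, f'(2) = 6, so u₁ = 2 − (−1)/6 = 13/6.
f(13/6) = 1/12, f'(13/6) = 7, so u₂ = (13/6) − (1/12)/7 = 181/84.
f(181/84) = 1/2352, f'(181/84) = 97/14, so u₃ = (181/84) − (1/2352)/(97/14) = 35113/16296.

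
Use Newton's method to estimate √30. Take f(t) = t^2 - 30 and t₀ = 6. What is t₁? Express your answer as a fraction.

11/2

f'(t) = 2t.
f(6) = 6, f'(6) = 12, so t₁ = 6 - 6/12 = 11/2.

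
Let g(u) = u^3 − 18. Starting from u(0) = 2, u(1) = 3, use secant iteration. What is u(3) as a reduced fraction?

g(2) = −10, g(3) = 9. u(2) = 3 − 9·(3 − 2)/(9 − (−10)) = 48/19.
g(3) = 9, g(48/19) = −12870/6859. u(3) = (48/19) − (−12870/6859)·((48/19) − 3)/((−12870/6859) − 9) = 2402/921.

2402/921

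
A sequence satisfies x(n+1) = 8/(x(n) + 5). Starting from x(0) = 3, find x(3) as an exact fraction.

x(1) = 8/(3 + 5) = 1.
x(2) = 8/(1 + 5) = 4/3.
x(3) = 8/(4/3 + 5) = 24/19.

24/19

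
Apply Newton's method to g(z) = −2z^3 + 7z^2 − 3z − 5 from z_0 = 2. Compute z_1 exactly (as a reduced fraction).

g'(z) = −6z^2 + 14z − 3.
g(2) = 1, g'(2) = 1, so z_1 = 2 − 1/1 = 1.

1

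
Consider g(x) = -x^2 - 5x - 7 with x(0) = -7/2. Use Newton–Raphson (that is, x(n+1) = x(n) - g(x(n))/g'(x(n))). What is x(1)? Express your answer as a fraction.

-21/8

g'(x) = -2x - 5.
g(-7/2) = -7/4, g'(-7/2) = 2, so x(1) = (-7/2) - (-7/4)/2 = -21/8.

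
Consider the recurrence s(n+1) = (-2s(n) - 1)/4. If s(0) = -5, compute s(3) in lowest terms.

7/16

s(1) = (-2·(-5) - 1)/4 = 9/4.
s(2) = (-2·(9/4) - 1)/4 = -11/8.
s(3) = (-2·(-11/8) - 1)/4 = 7/16.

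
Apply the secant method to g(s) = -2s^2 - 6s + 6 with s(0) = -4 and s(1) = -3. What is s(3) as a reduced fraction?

-19/5

g(-4) = -2, g(-3) = 6. s(2) = (-3) - 6·((-3) - (-4))/(6 - (-2)) = -15/4.
g(-3) = 6, g(-15/4) = 3/8. s(3) = (-15/4) - (3/8)·((-15/4) - (-3))/((3/8) - 6) = -19/5.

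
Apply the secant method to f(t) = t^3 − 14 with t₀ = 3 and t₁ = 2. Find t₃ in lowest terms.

f(3) = 13, f(2) = −6. t₂ = 2 − (−6)·(2 − 3)/((−6) − 13) = 44/19.
f(2) = −6, f(44/19) = −10842/6859. t₃ = (44/19) − (−10842/6859)·((44/19) − 2)/((−10842/6859) − (−6)) = 2045/842.

2045/842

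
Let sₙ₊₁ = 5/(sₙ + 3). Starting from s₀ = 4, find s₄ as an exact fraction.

565/469

s₁ = 5/(4 + 3) = 5/7.
s₂ = 5/(5/7 + 3) = 35/26.
s₃ = 5/(35/26 + 3) = 130/113.
s₄ = 5/(130/113 + 3) = 565/469.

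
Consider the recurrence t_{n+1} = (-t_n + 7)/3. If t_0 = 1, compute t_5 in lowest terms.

t_1 = (-1 + 7)/3 = 2.
t_2 = (-2 + 7)/3 = 5/3.
t_3 = (-(5/3) + 7)/3 = 16/9.
t_4 = (-(16/9) + 7)/3 = 47/27.
t_5 = (-(47/27) + 7)/3 = 142/81.

142/81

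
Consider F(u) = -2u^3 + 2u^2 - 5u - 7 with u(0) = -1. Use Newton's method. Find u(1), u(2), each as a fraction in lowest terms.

F'(u) = -6u^2 + 4u - 5.
F(-1) = 2, F'(-1) = -15, so u(1) = (-1) - 2/(-15) = -13/15.
F(-13/15) = 464/3375, F'(-13/15) = -973/75, so u(2) = (-13/15) - (464/3375)/(-973/75) = -37483/43785.

u(1) = -13/15, u(2) = -37483/43785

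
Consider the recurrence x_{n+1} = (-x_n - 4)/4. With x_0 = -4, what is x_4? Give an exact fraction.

x_1 = (-(-4) - 4)/4 = 0.
x_2 = (-0 - 4)/4 = -1.
x_3 = (-(-1) - 4)/4 = -3/4.
x_4 = (-(-3/4) - 4)/4 = -13/16.

-13/16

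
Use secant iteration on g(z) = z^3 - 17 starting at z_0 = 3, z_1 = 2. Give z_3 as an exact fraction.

4709/1813

g(3) = 10, g(2) = -9. z_2 = 2 - (-9)·(2 - 3)/((-9) - 10) = 47/19.
g(2) = -9, g(47/19) = -12780/6859. z_3 = (47/19) - (-12780/6859)·((47/19) - 2)/((-12780/6859) - (-9)) = 4709/1813.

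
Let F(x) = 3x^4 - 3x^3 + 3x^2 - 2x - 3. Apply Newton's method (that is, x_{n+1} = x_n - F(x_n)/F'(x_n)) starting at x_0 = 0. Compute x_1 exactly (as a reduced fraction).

-3/2

F'(x) = 12x^3 - 9x^2 + 6x - 2.
F(0) = -3, F'(0) = -2, so x_1 = 0 - (-3)/(-2) = -3/2.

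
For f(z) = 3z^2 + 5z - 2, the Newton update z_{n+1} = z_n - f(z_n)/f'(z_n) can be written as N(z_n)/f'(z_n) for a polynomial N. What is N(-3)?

29

f'(z) = 6z + 5.
N(z) = z·f'(z) - f(z) = z·(6z + 5) - (3z^2 + 5z - 2) = 3z^2 + 2.
N(-3) = 29.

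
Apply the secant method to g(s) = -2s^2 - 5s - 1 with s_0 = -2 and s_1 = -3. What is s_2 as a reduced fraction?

g(-2) = 1, g(-3) = -4. s_2 = (-3) - (-4)·((-3) - (-2))/((-4) - 1) = -11/5.

-11/5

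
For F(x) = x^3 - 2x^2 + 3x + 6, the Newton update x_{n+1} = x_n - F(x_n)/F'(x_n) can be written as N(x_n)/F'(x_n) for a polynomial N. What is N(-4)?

F'(x) = 3x^2 - 4x + 3.
N(x) = x·F'(x) - F(x) = x·(3x^2 - 4x + 3) - (x^3 - 2x^2 + 3x + 6) = 2x^3 - 2x^2 - 6.
N(-4) = -166.

-166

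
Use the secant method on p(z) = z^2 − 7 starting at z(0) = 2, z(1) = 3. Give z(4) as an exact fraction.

971/367

p(2) = −3, p(3) = 2. z(2) = 3 − 2·(3 − 2)/(2 − (−3)) = 13/5.
p(3) = 2, p(13/5) = −6/25. z(3) = (13/5) − (−6/25)·((13/5) − 3)/((−6/25) − 2) = 37/14.
p(13/5) = −6/25, p(37/14) = −3/196. z(4) = (37/14) − (−3/196)·((37/14) − (13/5))/((−3/196) − (−6/25)) = 971/367.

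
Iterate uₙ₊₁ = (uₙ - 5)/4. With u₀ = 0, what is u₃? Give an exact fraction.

u₁ = (0 - 5)/4 = -5/4.
u₂ = ((-5/4) - 5)/4 = -25/16.
u₃ = ((-25/16) - 5)/4 = -105/64.

-105/64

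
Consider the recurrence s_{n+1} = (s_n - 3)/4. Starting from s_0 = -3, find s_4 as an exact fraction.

s_1 = ((-3) - 3)/4 = -3/2.
s_2 = ((-3/2) - 3)/4 = -9/8.
s_3 = ((-9/8) - 3)/4 = -33/32.
s_4 = ((-33/32) - 3)/4 = -129/128.

-129/128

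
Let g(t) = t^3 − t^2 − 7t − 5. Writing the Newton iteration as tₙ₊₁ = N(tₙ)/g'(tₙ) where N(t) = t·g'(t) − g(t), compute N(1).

6

g'(t) = 3t^2 − 2t − 7.
N(t) = t·g'(t) − g(t) = t·(3t^2 − 2t − 7) − (t^3 − t^2 − 7t − 5) = 2t^3 − t^2 + 5.
N(1) = 6.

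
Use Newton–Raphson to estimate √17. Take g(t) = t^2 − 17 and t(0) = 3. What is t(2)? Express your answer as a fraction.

g'(t) = 2t.
g(3) = −8, g'(3) = 6, so t(1) = 3 − (−8)/6 = 13/3.
g(13/3) = 16/9, g'(13/3) = 26/3, so t(2) = (13/3) − (16/9)/(26/3) = 161/39.

161/39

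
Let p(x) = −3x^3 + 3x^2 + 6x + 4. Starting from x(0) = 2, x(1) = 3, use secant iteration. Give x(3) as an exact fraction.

p(2) = 4, p(3) = −32. x(2) = 3 − (−32)·(3 − 2)/((−32) − 4) = 19/9.
p(3) = −32, p(19/9) = 440/243. x(3) = (19/9) − (440/243)·((19/9) − 3)/((440/243) − (−32)) = 2217/1027.

2217/1027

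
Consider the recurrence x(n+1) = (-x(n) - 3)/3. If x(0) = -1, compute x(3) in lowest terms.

-20/27

x(1) = (-(-1) - 3)/3 = -2/3.
x(2) = (-(-2/3) - 3)/3 = -7/9.
x(3) = (-(-7/9) - 3)/3 = -20/27.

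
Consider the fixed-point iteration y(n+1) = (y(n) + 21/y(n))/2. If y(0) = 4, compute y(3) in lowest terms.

y(1) = (4 + 21/4)/2 = 37/8.
y(2) = (37/8 + 21/(37/8))/2 = 2713/592.
y(3) = (2713/592 + 21/(2713/592))/2 = 14720113/3212192.

14720113/3212192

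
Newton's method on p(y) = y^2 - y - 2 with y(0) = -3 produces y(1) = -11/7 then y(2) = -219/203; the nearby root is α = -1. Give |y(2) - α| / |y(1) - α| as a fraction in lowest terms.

y(1) - α = -11/7 - (-1) = -11/7 + 1 = -4/7, so |y(1) - α| = 4/7.
y(2) - α = -219/203 - (-1) = -219/203 + 1 = -16/203, so |y(2) - α| = 16/203.
Ratio = (16/203) / (4/7) = 4/29.

4/29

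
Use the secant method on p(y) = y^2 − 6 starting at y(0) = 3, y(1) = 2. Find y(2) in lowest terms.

p(3) = 3, p(2) = −2. y(2) = 2 − (−2)·(2 − 3)/((−2) − 3) = 12/5.

12/5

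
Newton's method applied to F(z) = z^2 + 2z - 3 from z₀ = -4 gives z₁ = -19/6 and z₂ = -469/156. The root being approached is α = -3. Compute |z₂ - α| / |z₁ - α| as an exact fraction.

z₁ - α = -19/6 - (-3) = -19/6 + 3 = -1/6, so |z₁ - α| = 1/6.
z₂ - α = -469/156 - (-3) = -469/156 + 3 = -1/156, so |z₂ - α| = 1/156.
Ratio = (1/156) / (1/6) = 1/26.

1/26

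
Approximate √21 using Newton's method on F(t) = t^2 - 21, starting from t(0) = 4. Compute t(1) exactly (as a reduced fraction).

37/8

F'(t) = 2t.
F(4) = -5, F'(4) = 8, so t(1) = 4 - (-5)/8 = 37/8.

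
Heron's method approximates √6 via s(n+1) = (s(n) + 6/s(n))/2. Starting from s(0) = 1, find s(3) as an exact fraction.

10033/4088

s(1) = (1 + 6/1)/2 = 7/2.
s(2) = (7/2 + 6/(7/2))/2 = 73/28.
s(3) = (73/28 + 6/(73/28))/2 = 10033/4088.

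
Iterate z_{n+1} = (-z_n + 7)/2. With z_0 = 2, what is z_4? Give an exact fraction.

z_1 = (-2 + 7)/2 = 5/2.
z_2 = (-(5/2) + 7)/2 = 9/4.
z_3 = (-(9/4) + 7)/2 = 19/8.
z_4 = (-(19/8) + 7)/2 = 37/16.

37/16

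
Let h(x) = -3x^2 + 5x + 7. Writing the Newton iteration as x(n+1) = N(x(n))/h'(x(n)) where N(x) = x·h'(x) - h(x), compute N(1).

h'(x) = -6x + 5.
N(x) = x·h'(x) - h(x) = x·(-6x + 5) - (-3x^2 + 5x + 7) = -3x^2 - 7.
N(1) = -10.

-10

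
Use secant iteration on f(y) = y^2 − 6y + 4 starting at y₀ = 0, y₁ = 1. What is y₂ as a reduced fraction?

4/5

f(0) = 4, f(1) = −1. y₂ = 1 − (−1)·(1 − 0)/((−1) − 4) = 4/5.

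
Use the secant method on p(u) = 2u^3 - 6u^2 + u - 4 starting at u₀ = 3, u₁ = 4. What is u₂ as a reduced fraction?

100/33

p(3) = -1, p(4) = 32. u₂ = 4 - 32·(4 - 3)/(32 - (-1)) = 100/33.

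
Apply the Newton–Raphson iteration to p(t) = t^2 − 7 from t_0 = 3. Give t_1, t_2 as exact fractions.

p'(t) = 2t.
p(3) = 2, p'(3) = 6, so t_1 = 3 − 2/6 = 8/3.
p(8/3) = 1/9, p'(8/3) = 16/3, so t_2 = (8/3) − (1/9)/(16/3) = 127/48.

t_1 = 8/3, t_2 = 127/48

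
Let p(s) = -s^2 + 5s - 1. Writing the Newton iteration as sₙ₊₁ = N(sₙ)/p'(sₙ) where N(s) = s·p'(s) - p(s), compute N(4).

-15

p'(s) = -2s + 5.
N(s) = s·p'(s) - p(s) = s·(-2s + 5) - (-s^2 + 5s - 1) = -s^2 + 1.
N(4) = -15.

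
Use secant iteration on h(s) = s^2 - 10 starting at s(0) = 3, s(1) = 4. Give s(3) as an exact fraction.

79/25

h(3) = -1, h(4) = 6. s(2) = 4 - 6·(4 - 3)/(6 - (-1)) = 22/7.
h(4) = 6, h(22/7) = -6/49. s(3) = (22/7) - (-6/49)·((22/7) - 4)/((-6/49) - 6) = 79/25.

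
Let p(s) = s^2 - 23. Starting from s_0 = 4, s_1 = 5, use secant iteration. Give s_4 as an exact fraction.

18181/3791

p(4) = -7, p(5) = 2. s_2 = 5 - 2·(5 - 4)/(2 - (-7)) = 43/9.
p(5) = 2, p(43/9) = -14/81. s_3 = (43/9) - (-14/81)·((43/9) - 5)/((-14/81) - 2) = 211/44.
p(43/9) = -14/81, p(211/44) = -7/1936. s_4 = (211/44) - (-7/1936)·((211/44) - (43/9))/((-7/1936) - (-14/81)) = 18181/3791.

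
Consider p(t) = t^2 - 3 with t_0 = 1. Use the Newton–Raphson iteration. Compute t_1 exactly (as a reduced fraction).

p'(t) = 2t.
p(1) = -2, p'(1) = 2, so t_1 = 1 - (-2)/2 = 2.

2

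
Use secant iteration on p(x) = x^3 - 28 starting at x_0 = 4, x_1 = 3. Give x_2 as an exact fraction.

112/37

p(4) = 36, p(3) = -1. x_2 = 3 - (-1)·(3 - 4)/((-1) - 36) = 112/37.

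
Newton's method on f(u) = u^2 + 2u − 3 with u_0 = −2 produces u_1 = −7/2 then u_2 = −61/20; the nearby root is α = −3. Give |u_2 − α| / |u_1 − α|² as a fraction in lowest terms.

1/5

u_1 − α = −7/2 − (−3) = −7/2 + 3 = −1/2, so |u_1 − α| = 1/2.
u_2 − α = −61/20 − (−3) = −61/20 + 3 = −1/20, so |u_2 − α| = 1/20.
|u_1 − α|² = 1/4.
Ratio = (1/20) / (1/4) = 1/5.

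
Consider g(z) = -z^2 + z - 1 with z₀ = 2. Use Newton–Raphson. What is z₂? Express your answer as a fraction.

0

g'(z) = -2z + 1.
g(2) = -3, g'(2) = -3, so z₁ = 2 - (-3)/(-3) = 1.
g(1) = -1, g'(1) = -1, so z₂ = 1 - (-1)/(-1) = 0.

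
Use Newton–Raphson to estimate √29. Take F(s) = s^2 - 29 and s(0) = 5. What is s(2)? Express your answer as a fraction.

F'(s) = 2s.
F(5) = -4, F'(5) = 10, so s(1) = 5 - (-4)/10 = 27/5.
F(27/5) = 4/25, F'(27/5) = 54/5, so s(2) = (27/5) - (4/25)/(54/5) = 727/135.

727/135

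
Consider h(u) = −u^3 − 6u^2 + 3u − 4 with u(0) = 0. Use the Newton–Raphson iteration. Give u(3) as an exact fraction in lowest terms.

h'(u) = −3u^2 − 12u + 3.
h(0) = −4, h'(0) = 3, so u(1) = 0 − (−4)/3 = 4/3.
h(4/3) = −352/27, h'(4/3) = −55/3, so u(2) = (4/3) − (−352/27)/(−55/3) = 28/45.
h(28/45) = −428032/91125, h'(28/45) = −3799/675, so u(3) = (28/45) − (−428032/91125)/(−3799/675) = −108916/512865.

−108916/512865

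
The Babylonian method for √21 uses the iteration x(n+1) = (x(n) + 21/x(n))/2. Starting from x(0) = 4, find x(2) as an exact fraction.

2713/592

x(1) = (4 + 21/4)/2 = 37/8.
x(2) = (37/8 + 21/(37/8))/2 = 2713/592.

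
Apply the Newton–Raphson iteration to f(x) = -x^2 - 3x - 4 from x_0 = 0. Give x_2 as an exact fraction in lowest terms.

-20/3

f'(x) = -2x - 3.
f(0) = -4, f'(0) = -3, so x_1 = 0 - (-4)/(-3) = -4/3.
f(-4/3) = -16/9, f'(-4/3) = -1/3, so x_2 = (-4/3) - (-16/9)/(-1/3) = -20/3.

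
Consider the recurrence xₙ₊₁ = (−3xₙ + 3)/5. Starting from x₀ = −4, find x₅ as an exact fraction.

x₁ = (−3·(−4) + 3)/5 = 3.
x₂ = (−3·3 + 3)/5 = −6/5.
x₃ = (−3·(−6/5) + 3)/5 = 33/25.
x₄ = (−3·(33/25) + 3)/5 = −24/125.
x₅ = (−3·(−24/125) + 3)/5 = 447/625.

447/625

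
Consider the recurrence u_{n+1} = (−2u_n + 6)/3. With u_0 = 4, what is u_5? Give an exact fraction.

u_1 = (−2·4 + 6)/3 = −2/3.
u_2 = (−2·(−2/3) + 6)/3 = 22/9.
u_3 = (−2·(22/9) + 6)/3 = 10/27.
u_4 = (−2·(10/27) + 6)/3 = 142/81.
u_5 = (−2·(142/81) + 6)/3 = 202/243.

202/243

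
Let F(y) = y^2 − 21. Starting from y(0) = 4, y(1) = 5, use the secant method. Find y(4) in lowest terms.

F(4) = −5, F(5) = 4. y(2) = 5 − 4·(5 − 4)/(4 − (−5)) = 41/9.
F(5) = 4, F(41/9) = −20/81. y(3) = (41/9) − (−20/81)·((41/9) − 5)/((−20/81) − 4) = 197/43.
F(41/9) = −20/81, F(197/43) = −20/1849. y(4) = (197/43) − (−20/1849)·((197/43) − (41/9))/((−20/1849) − (−20/81)) = 4051/884.

4051/884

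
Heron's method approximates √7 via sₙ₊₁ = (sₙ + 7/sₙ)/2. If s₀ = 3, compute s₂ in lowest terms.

s₁ = (3 + 7/3)/2 = 8/3.
s₂ = (8/3 + 7/(8/3))/2 = 127/48.

127/48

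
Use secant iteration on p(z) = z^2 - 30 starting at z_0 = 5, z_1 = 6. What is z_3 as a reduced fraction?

115/21

p(5) = -5, p(6) = 6. z_2 = 6 - 6·(6 - 5)/(6 - (-5)) = 60/11.
p(6) = 6, p(60/11) = -30/121. z_3 = (60/11) - (-30/121)·((60/11) - 6)/((-30/121) - 6) = 115/21.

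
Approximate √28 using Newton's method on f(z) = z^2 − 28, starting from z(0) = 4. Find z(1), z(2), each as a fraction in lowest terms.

f'(z) = 2z.
f(4) = −12, f'(4) = 8, so z(1) = 4 − (−12)/8 = 11/2.
f(11/2) = 9/4, f'(11/2) = 11, so z(2) = (11/2) − (9/4)/11 = 233/44.

z(1) = 11/2, z(2) = 233/44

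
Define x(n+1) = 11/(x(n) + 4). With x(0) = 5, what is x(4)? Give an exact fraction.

3157/1665

x(1) = 11/(5 + 4) = 11/9.
x(2) = 11/(11/9 + 4) = 99/47.
x(3) = 11/(99/47 + 4) = 517/287.
x(4) = 11/(517/287 + 4) = 3157/1665.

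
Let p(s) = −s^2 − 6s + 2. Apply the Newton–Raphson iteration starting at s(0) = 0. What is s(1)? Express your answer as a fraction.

1/3

p'(s) = −2s − 6.
p(0) = 2, p'(0) = −6, so s(1) = 0 − 2/(−6) = 1/3.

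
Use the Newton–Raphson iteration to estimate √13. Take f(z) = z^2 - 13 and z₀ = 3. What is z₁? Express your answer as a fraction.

11/3

f'(z) = 2z.
f(3) = -4, f'(3) = 6, so z₁ = 3 - (-4)/6 = 11/3.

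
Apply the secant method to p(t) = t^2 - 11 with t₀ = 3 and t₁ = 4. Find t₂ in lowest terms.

23/7

p(3) = -2, p(4) = 5. t₂ = 4 - 5·(4 - 3)/(5 - (-2)) = 23/7.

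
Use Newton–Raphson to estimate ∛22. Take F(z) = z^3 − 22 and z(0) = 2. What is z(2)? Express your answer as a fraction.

F'(z) = 3z^2.
F(2) = −14, F'(2) = 12, so z(1) = 2 − (−14)/12 = 19/6.
F(19/6) = 2107/216, F'(19/6) = 361/12, so z(2) = (19/6) − (2107/216)/(361/12) = 9235/3249.

9235/3249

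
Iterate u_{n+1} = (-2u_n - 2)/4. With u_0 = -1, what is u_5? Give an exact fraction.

u_1 = (-2·(-1) - 2)/4 = 0.
u_2 = (-2·0 - 2)/4 = -1/2.
u_3 = (-2·(-1/2) - 2)/4 = -1/4.
u_4 = (-2·(-1/4) - 2)/4 = -3/8.
u_5 = (-2·(-3/8) - 2)/4 = -5/16.

-5/16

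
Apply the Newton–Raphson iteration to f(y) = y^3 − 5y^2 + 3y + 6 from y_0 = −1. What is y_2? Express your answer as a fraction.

f'(y) = 3y^2 − 10y + 3.
f(−1) = −3, f'(−1) = 16, so y_1 = (−1) − (−3)/16 = −13/16.
f(−13/16) = −1125/4096, f'(−13/16) = 3355/256, so y_2 = (−13/16) − (−1125/4096)/(3355/256) = −4249/5368.

−4249/5368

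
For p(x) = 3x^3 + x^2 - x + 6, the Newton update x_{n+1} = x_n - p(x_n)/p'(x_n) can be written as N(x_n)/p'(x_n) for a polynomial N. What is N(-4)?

p'(x) = 9x^2 + 2x - 1.
N(x) = x·p'(x) - p(x) = x·(9x^2 + 2x - 1) - (3x^3 + x^2 - x + 6) = 6x^3 + x^2 - 6.
N(-4) = -374.

-374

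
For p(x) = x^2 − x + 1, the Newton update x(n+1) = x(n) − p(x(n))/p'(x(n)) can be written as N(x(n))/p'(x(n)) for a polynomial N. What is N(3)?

p'(x) = 2x − 1.
N(x) = x·p'(x) − p(x) = x·(2x − 1) − (x^2 − x + 1) = x^2 − 1.
N(3) = 8.

8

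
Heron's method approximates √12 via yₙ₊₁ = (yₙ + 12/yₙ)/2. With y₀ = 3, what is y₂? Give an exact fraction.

y₁ = (3 + 12/3)/2 = 7/2.
y₂ = (7/2 + 12/(7/2))/2 = 97/28.

97/28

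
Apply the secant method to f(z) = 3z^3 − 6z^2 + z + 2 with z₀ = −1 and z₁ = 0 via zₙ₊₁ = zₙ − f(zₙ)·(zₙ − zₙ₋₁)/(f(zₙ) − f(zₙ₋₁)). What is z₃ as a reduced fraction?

−25/29

f(−1) = −8, f(0) = 2. z₂ = 0 − 2·(0 − (−1))/(2 − (−8)) = −1/5.
f(0) = 2, f(−1/5) = 192/125. z₃ = (−1/5) − (192/125)·((−1/5) − 0)/((192/125) − 2) = −25/29.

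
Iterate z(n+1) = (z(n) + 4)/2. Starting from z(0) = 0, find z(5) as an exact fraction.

z(1) = (0 + 4)/2 = 2.
z(2) = (2 + 4)/2 = 3.
z(3) = (3 + 4)/2 = 7/2.
z(4) = ((7/2) + 4)/2 = 15/4.
z(5) = ((15/4) + 4)/2 = 31/8.

31/8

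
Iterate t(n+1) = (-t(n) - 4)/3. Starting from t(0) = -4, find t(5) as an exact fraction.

t(1) = (-(-4) - 4)/3 = 0.
t(2) = (-0 - 4)/3 = -4/3.
t(3) = (-(-4/3) - 4)/3 = -8/9.
t(4) = (-(-8/9) - 4)/3 = -28/27.
t(5) = (-(-28/27) - 4)/3 = -80/81.

-80/81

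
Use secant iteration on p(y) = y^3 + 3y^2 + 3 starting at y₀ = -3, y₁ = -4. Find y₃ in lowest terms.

-14436/4441

p(-3) = 3, p(-4) = -13. y₂ = (-4) - (-13)·((-4) - (-3))/((-13) - 3) = -51/16.
p(-4) = -13, p(-51/16) = 4485/4096. y₃ = (-51/16) - (4485/4096)·((-51/16) - (-4))/((4485/4096) - (-13)) = -14436/4441.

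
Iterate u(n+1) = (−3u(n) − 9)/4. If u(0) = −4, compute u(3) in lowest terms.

u(1) = (−3·(−4) − 9)/4 = 3/4.
u(2) = (−3·(3/4) − 9)/4 = −45/16.
u(3) = (−3·(−45/16) − 9)/4 = −9/64.

−9/64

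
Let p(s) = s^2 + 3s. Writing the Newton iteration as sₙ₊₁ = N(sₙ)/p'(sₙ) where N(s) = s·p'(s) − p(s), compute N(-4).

p'(s) = 2s + 3.
N(s) = s·p'(s) − p(s) = s·(2s + 3) − (s^2 + 3s) = s^2.
N(-4) = 16.

16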